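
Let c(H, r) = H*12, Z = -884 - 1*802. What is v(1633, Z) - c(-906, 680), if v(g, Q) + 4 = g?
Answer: 12501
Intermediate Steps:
Z = -1686 (Z = -884 - 802 = -1686)
v(g, Q) = -4 + g
c(H, r) = 12*H
v(1633, Z) - c(-906, 680) = (-4 + 1633) - 12*(-906) = 1629 - 1*(-10872) = 1629 + 10872 = 12501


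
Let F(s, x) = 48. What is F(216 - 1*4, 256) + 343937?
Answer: 343985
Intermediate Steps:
F(216 - 1*4, 256) + 343937 = 48 + 343937 = 343985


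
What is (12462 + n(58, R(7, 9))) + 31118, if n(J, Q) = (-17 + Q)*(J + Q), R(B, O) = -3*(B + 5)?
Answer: 42414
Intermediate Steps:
R(B, O) = -15 - 3*B (R(B, O) = -3*(5 + B) = -15 - 3*B)
(12462 + n(58, R(7, 9))) + 31118 = (12462 + ((-15 - 3*7)**2 - 17*58 - 17*(-15 - 3*7) + 58*(-15 - 3*7))) + 31118 = (12462 + ((-15 - 21)**2 - 986 - 17*(-15 - 21) + 58*(-15 - 21))) + 31118 = (12462 + ((-36)**2 - 986 - 17*(-36) + 58*(-36))) + 31118 = (12462 + (1296 - 986 + 612 - 2088)) + 31118 = (12462 - 1166) + 31118 = 11296 + 31118 = 42414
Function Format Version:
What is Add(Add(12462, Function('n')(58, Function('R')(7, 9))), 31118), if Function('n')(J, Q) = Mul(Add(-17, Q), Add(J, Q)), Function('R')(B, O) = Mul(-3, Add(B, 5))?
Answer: 42414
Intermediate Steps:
Function('R')(B, O) = Add(-15, Mul(-3, B)) (Function('R')(B, O) = Mul(-3, Add(5, B)) = Add(-15, Mul(-3, B)))
Add(Add(12462, Function('n')(58, Function('R')(7, 9))), 31118) = Add(Add(12462, Add(Pow(Add(-15, Mul(-3, 7)), 2), Mul(-17, 58), Mul(-17, Add(-15, Mul(-3, 7))), Mul(58, Add(-15, Mul(-3, 7))))), 31118) = Add(Add(12462, Add(Pow(Add(-15, -21), 2), -986, Mul(-17, Add(-15, -21)), Mul(58, Add(-15, -21)))), 31118) = Add(Add(12462, Add(Pow(-36, 2), -986, Mul(-17, -36), Mul(58, -36))), 31118) = Add(Add(12462, Add(1296, -986, 612, -2088)), 31118) = Add(Add(12462, -1166), 31118) = Add(11296, 31118) = 42414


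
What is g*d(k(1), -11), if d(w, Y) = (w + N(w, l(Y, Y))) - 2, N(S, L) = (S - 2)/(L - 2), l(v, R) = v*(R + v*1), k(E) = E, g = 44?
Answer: -2651/60 ≈ -44.183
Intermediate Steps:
l(v, R) = v*(R + v)
N(S, L) = (-2 + S)/(-2 + L)
d(w, Y) = -2 + w + (-2 + w)/(-2 + 2*Y**2) (d(w, Y) = (w + (-2 + w)/(-2 + Y*(Y + Y))) - 2 = (w + (-2 + w)/(-2 + Y*(2*Y))) - 2 = (w + (-2 + w)/(-2 + 2*Y**2)) - 2 = -2 + w + (-2 + w)/(-2 + 2*Y**2))
g*d(k(1), -11) = 44*((-1 + (1/2)*1 + (-1 + (-11)**2)*(-2 + 1))/(-1 + (-11)**2)) = 44*((-1 + 1/2 + (-1 + 121)*(-1))/(-1 + 121)) = 44*((-1 + 1/2 + 120*(-1))/120) = 44*((-1 + 1/2 - 120)/120) = 44*((1/120)*(-241/2)) = 44*(-241/240) = -2651/60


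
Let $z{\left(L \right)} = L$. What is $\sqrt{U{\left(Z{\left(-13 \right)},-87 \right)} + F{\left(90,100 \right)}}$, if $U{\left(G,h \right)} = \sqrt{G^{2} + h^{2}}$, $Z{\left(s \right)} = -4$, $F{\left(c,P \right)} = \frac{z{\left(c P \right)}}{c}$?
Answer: $\sqrt{100 + \sqrt{7585}} \approx 13.678$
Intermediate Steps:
$F{\left(c,P \right)} = P$ ($F{\left(c,P \right)} = \frac{c P}{c} = \frac{P c}{c} = P$)
$\sqrt{U{\left(Z{\left(-13 \right)},-87 \right)} + F{\left(90,100 \right)}} = \sqrt{\sqrt{\left(-4\right)^{2} + \left(-87\right)^{2}} + 100} = \sqrt{\sqrt{16 + 7569} + 100} = \sqrt{\sqrt{7585} + 100} = \sqrt{100 + \sqrt{7585}}$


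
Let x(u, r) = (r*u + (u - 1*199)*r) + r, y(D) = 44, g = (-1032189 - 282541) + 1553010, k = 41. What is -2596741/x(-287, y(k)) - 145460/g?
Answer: 2192180215/28906768 ≈ 75.836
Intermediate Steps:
g = 238280 (g = -1314730 + 1553010 = 238280)
x(u, r) = r + r*u + r*(-199 + u) (x(u, r) = (r*u + (u - 199)*r) + r = (r*u + (-199 + u)*r) + r = (r*u + r*(-199 + u)) + r = r + r*u + r*(-199 + u))
-2596741/x(-287, y(k)) - 145460/g = -2596741*1/(88*(-99 - 287)) - 145460/238280 = -2596741/(2*44*(-386)) - 145460*1/238280 = -2596741/(-33968) - 1039/1702 = -2596741*(-1/33968) - 1039/1702 = 2596741/33968 - 1039/1702 = 2192180215/28906768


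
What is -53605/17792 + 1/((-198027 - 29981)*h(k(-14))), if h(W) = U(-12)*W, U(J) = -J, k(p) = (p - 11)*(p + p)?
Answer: -6266351213/2079860475 ≈ -3.0129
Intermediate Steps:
k(p) = 2*p*(-11 + p) (k(p) = (-11 + p)*(2*p) = 2*p*(-11 + p))
h(W) = 12*W (h(W) = (-1*(-12))*W = 12*W)
-53605/17792 + 1/((-198027 - 29981)*h(k(-14))) = -53605/17792 + 1/((-198027 - 29981)*((12*(2*(-14)*(-11 - 14))))) = -53605*1/17792 + 1/((-228008)*((12*(2*(-14)*(-25))))) = -53605/17792 - 1/(228008*(12*700)) = -53605/17792 - 1/228008/8400 = -53605/17792 - 1/228008*1/8400 = -53605/17792 - 1/1915267200 = -6266351213/2079860475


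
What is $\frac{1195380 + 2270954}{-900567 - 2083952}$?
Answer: $- \frac{3466334}{2984519} \approx -1.1614$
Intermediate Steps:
$\frac{1195380 + 2270954}{-900567 - 2083952} = \frac{3466334}{-2984519} = 3466334 \left(- \frac{1}{2984519}\right) = - \frac{3466334}{2984519}$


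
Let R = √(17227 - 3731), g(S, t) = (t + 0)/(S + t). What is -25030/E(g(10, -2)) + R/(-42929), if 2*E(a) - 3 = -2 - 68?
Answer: 50060/67 - 2*√3374/42929 ≈ 747.16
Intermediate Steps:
g(S, t) = t/(S + t)
E(a) = -67/2 (E(a) = 3/2 + (-2 - 68)/2 = 3/2 + (½)*(-70) = 3/2 - 35 = -67/2)
R = 2*√3374 (R = √13496 = 2*√3374 ≈ 116.17)
-25030/E(g(10, -2)) + R/(-42929) = -25030/(-67/2) + (2*√3374)/(-42929) = -25030*(-2/67) + (2*√3374)*(-1/42929) = 50060/67 - 2*√3374/42929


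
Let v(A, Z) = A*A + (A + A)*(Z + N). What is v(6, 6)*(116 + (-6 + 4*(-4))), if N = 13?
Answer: 24816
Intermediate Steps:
v(A, Z) = A**2 + 2*A*(13 + Z) (v(A, Z) = A*A + (A + A)*(Z + 13) = A**2 + (2*A)*(13 + Z) = A**2 + 2*A*(13 + Z))
v(6, 6)*(116 + (-6 + 4*(-4))) = (6*(26 + 6 + 2*6))*(116 + (-6 + 4*(-4))) = (6*(26 + 6 + 12))*(116 + (-6 - 16)) = (6*44)*(116 - 22) = 264*94 = 24816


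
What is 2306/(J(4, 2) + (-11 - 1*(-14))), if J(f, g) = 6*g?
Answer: 2306/15 ≈ 153.73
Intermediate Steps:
2306/(J(4, 2) + (-11 - 1*(-14))) = 2306/(6*2 + (-11 - 1*(-14))) = 2306/(12 + (-11 + 14)) = 2306/(12 + 3) = 2306/15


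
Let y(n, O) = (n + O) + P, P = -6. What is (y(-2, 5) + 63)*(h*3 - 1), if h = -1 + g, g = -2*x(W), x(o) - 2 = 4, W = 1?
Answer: -2400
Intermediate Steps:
x(o) = 6 (x(o) = 2 + 4 = 6)
g = -12 (g = -2*6 = -12)
h = -13 (h = -1 - 12 = -13)
y(n, O) = -6 + O + n (y(n, O) = (n + O) - 6 = (O + n) - 6 = -6 + O + n)
(y(-2, 5) + 63)*(h*3 - 1) = ((-6 + 5 - 2) + 63)*(-13*3 - 1) = (-3 + 63)*(-39 - 1) = 60*(-40) = -2400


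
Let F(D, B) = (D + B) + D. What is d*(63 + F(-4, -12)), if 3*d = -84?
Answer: -1204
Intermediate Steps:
d = -28 (d = (⅓)*(-84) = -28)
F(D, B) = B + 2*D (F(D, B) = (B + D) + D = B + 2*D)
d*(63 + F(-4, -12)) = -28*(63 + (-12 + 2*(-4))) = -28*(63 + (-12 - 8)) = -28*(63 - 20) = -28*43 = -1204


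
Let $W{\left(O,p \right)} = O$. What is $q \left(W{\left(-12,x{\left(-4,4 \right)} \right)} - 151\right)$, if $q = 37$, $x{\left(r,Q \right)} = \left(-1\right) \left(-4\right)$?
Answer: $-6031$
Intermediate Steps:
$x{\left(r,Q \right)} = 4$
$q \left(W{\left(-12,x{\left(-4,4 \right)} \right)} - 151\right) = 37 \left(-12 - 151\right) = 37 \left(-163\right) = -6031$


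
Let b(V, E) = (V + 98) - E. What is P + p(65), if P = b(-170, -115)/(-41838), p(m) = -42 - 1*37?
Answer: -3305245/41838 ≈ -79.001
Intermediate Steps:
b(V, E) = 98 + V - E (b(V, E) = (98 + V) - E = 98 + V - E)
p(m) = -79 (p(m) = -42 - 37 = -79)
P = -43/41838 (P = (98 - 170 - 1*(-115))/(-41838) = (98 - 170 + 115)*(-1/41838) = 43*(-1/41838) = -43/41838 ≈ -0.0010278)
P + p(65) = -43/41838 - 79 = -3305245/41838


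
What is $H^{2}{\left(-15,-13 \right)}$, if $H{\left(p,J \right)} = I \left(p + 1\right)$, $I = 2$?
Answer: $784$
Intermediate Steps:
$H{\left(p,J \right)} = 2 + 2 p$ ($H{\left(p,J \right)} = 2 \left(p + 1\right) = 2 \left(1 + p\right) = 2 + 2 p$)
$H^{2}{\left(-15,-13 \right)} = \left(2 + 2 \left(-15\right)\right)^{2} = \left(2 - 30\right)^{2} = \left(-28\right)^{2} = 784$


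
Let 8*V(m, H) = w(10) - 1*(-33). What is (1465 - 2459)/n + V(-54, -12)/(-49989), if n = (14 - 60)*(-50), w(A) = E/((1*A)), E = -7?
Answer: -10462811/24205200 ≈ -0.43225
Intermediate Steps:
w(A) = -7/A
V(m, H) = 323/80 (V(m, H) = (-7/10 - 1*(-33))/8 = (-7*⅒ + 33)/8 = (-7/10 + 33)/8 = (⅛)*(323/10) = 323/80)
n = 2300 (n = -46*(-50) = 2300)
(1465 - 2459)/n + V(-54, -12)/(-49989) = (1465 - 2459)/2300 + (323/80)/(-49989) = -994*1/2300 + (323/80)*(-1/49989) = -497/1150 - 17/210480 = -10462811/24205200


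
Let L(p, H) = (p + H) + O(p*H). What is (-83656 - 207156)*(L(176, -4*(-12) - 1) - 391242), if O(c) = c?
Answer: 111307420564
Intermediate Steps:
L(p, H) = H + p + H*p (L(p, H) = (p + H) + p*H = (H + p) + H*p = H + p + H*p)
(-83656 - 207156)*(L(176, -4*(-12) - 1) - 391242) = (-83656 - 207156)*(((-4*(-12) - 1) + 176 + (-4*(-12) - 1)*176) - 391242) = -290812*(((48 - 1) + 176 + (48 - 1)*176) - 391242) = -290812*((47 + 176 + 47*176) - 391242) = -290812*((47 + 176 + 8272) - 391242) = -290812*(8495 - 391242) = -290812*(-382747) = 111307420564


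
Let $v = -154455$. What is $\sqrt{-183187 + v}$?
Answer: $i \sqrt{337642} \approx 581.07 i$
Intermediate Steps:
$\sqrt{-183187 + v} = \sqrt{-183187 - 154455} = \sqrt{-337642} = i \sqrt{337642}$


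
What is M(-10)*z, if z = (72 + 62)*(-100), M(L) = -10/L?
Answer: -13400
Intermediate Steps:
z = -13400 (z = 134*(-100) = -13400)
M(-10)*z = -10/(-10)*(-13400) = -10*(-⅒)*(-13400) = 1*(-13400) = -13400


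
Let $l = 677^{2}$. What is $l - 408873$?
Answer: $49456$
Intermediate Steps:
$l = 458329$
$l - 408873 = 458329 - 408873 = 49456$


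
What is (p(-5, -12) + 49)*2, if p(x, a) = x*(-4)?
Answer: 138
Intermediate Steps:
p(x, a) = -4*x
(p(-5, -12) + 49)*2 = (-4*(-5) + 49)*2 = (20 + 49)*2 = 69*2 = 138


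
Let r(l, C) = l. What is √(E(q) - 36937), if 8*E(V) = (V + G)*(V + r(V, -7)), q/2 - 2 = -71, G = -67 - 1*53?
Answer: 2*I*√7009 ≈ 167.44*I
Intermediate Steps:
G = -120 (G = -67 - 53 = -120)
q = -138 (q = 4 + 2*(-71) = 4 - 142 = -138)
E(V) = V*(-120 + V)/4 (E(V) = ((V - 120)*(V + V))/8 = ((-120 + V)*(2*V))/8 = (2*V*(-120 + V))/8 = V*(-120 + V)/4)
√(E(q) - 36937) = √((¼)*(-138)*(-120 - 138) - 36937) = √((¼)*(-138)*(-258) - 36937) = √(8901 - 36937) = √(-28036) = 2*I*√7009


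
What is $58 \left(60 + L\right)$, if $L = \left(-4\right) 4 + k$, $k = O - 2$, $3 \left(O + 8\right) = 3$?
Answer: $2030$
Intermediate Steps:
$O = -7$ ($O = -8 + \frac{1}{3} \cdot 3 = -8 + 1 = -7$)
$k = -9$ ($k = -7 - 2 = -9$)
$L = -25$ ($L = \left(-4\right) 4 - 9 = -16 - 9 = -25$)
$58 \left(60 + L\right) = 58 \left(60 - 25\right) = 58 \cdot 35 = 2030$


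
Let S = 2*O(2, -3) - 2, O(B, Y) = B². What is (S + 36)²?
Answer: 1764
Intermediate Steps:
S = 6 (S = 2*2² - 2 = 2*4 - 2 = 8 - 2 = 6)
(S + 36)² = (6 + 36)² = 42² = 1764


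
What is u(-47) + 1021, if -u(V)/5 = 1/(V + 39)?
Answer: 8173/8 ≈ 1021.6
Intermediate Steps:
u(V) = -5/(39 + V) (u(V) = -5/(V + 39) = -5/(39 + V))
u(-47) + 1021 = -5/(39 - 47) + 1021 = -5/(-8) + 1021 = -5*(-⅛) + 1021 = 5/8 + 1021 = 8173/8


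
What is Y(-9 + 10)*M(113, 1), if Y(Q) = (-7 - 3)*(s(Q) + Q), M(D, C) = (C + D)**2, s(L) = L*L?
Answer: -259920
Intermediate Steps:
s(L) = L**2
Y(Q) = -10*Q - 10*Q**2 (Y(Q) = (-7 - 3)*(Q**2 + Q) = -10*(Q + Q**2) = -10*Q - 10*Q**2)
Y(-9 + 10)*M(113, 1) = (10*(-9 + 10)*(-1 - (-9 + 10)))*(1 + 113)**2 = (10*1*(-1 - 1*1))*114**2 = (10*1*(-1 - 1))*12996 = (10*1*(-2))*12996 = -20*12996 = -259920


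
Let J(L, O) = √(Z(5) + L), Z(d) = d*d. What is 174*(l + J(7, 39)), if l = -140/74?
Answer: -12180/37 + 696*√2 ≈ 655.10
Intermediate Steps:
Z(d) = d²
J(L, O) = √(25 + L) (J(L, O) = √(5² + L) = √(25 + L))
l = -70/37 (l = -140*1/74 = -70/37 ≈ -1.8919)
174*(l + J(7, 39)) = 174*(-70/37 + √(25 + 7)) = 174*(-70/37 + √32) = 174*(-70/37 + 4*√2) = -12180/37 + 696*√2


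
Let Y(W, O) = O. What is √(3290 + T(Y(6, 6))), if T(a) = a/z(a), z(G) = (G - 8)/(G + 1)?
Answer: √3269 ≈ 57.175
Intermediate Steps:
z(G) = (-8 + G)/(1 + G)
T(a) = a*(1 + a)/(-8 + a) (T(a) = a/(((-8 + a)/(1 + a))) = a*((1 + a)/(-8 + a)) = a*(1 + a)/(-8 + a))
√(3290 + T(Y(6, 6))) = √(3290 + 6*(1 + 6)/(-8 + 6)) = √(3290 + 6*7/(-2)) = √(3290 + 6*(-½)*7) = √(3290 - 21) = √3269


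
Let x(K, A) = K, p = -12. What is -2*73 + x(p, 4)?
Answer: -158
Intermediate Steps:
-2*73 + x(p, 4) = -2*73 - 12 = -146 - 12 = -158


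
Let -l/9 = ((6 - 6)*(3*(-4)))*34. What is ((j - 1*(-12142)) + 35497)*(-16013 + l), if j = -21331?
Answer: -421270004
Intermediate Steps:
l = 0 (l = -9*(6 - 6)*(3*(-4))*34 = -9*0*(-12)*34 = -0*34 = -9*0 = 0)
((j - 1*(-12142)) + 35497)*(-16013 + l) = ((-21331 - 1*(-12142)) + 35497)*(-16013 + 0) = ((-21331 + 12142) + 35497)*(-16013) = (-9189 + 35497)*(-16013) = 26308*(-16013) = -421270004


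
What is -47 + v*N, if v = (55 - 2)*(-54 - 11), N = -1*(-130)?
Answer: -447897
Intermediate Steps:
N = 130
v = -3445 (v = 53*(-65) = -3445)
-47 + v*N = -47 - 3445*130 = -47 - 447850 = -447897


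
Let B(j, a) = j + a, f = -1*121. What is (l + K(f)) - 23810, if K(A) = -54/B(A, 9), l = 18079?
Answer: -320909/56 ≈ -5730.5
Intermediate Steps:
f = -121
B(j, a) = a + j
K(A) = -54/(9 + A)
(l + K(f)) - 23810 = (18079 - 54/(9 - 121)) - 23810 = (18079 - 54/(-112)) - 23810 = (18079 - 54*(-1/112)) - 23810 = (18079 + 27/56) - 23810 = 1012451/56 - 23810 = -320909/56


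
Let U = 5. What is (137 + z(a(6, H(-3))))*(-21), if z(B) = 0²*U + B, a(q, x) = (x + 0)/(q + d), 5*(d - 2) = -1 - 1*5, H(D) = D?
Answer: -97503/34 ≈ -2867.7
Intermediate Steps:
d = ⅘ (d = 2 + (-1 - 1*5)/5 = 2 + (-1 - 5)/5 = 2 + (⅕)*(-6) = 2 - 6/5 = ⅘ ≈ 0.80000)
a(q, x) = x/(⅘ + q) (a(q, x) = (x + 0)/(q + ⅘) = x/(⅘ + q))
z(B) = B (z(B) = 0²*5 + B = 0*5 + B = 0 + B = B)
(137 + z(a(6, H(-3))))*(-21) = (137 + 5*(-3)/(4 + 5*6))*(-21) = (137 + 5*(-3)/(4 + 30))*(-21) = (137 + 5*(-3)/34)*(-21) = (137 + 5*(-3)*(1/34))*(-21) = (137 - 15/34)*(-21) = (4643/34)*(-21) = -97503/34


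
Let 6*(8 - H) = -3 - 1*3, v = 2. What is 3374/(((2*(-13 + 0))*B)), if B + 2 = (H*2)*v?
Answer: -1687/442 ≈ -3.8167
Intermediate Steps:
H = 9 (H = 8 - (-3 - 1*3)/6 = 8 - (-3 - 3)/6 = 8 - ⅙*(-6) = 8 + 1 = 9)
B = 34 (B = -2 + (9*2)*2 = -2 + 18*2 = -2 + 36 = 34)
3374/(((2*(-13 + 0))*B)) = 3374/(((2*(-13 + 0))*34)) = 3374/(((2*(-13))*34)) = 3374/((-26*34)) = 3374/(-884) = 3374*(-1/884) = -1687/442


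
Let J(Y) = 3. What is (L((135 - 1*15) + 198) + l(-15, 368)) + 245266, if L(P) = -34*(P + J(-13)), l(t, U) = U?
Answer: 234720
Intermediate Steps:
L(P) = -102 - 34*P (L(P) = -34*(P + 3) = -34*(3 + P) = -102 - 34*P)
(L((135 - 1*15) + 198) + l(-15, 368)) + 245266 = ((-102 - 34*((135 - 1*15) + 198)) + 368) + 245266 = ((-102 - 34*((135 - 15) + 198)) + 368) + 245266 = ((-102 - 34*(120 + 198)) + 368) + 245266 = ((-102 - 34*318) + 368) + 245266 = ((-102 - 10812) + 368) + 245266 = (-10914 + 368) + 245266 = -10546 + 245266 = 234720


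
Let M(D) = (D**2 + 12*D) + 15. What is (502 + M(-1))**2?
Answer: 256036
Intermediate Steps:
M(D) = 15 + D**2 + 12*D
(502 + M(-1))**2 = (502 + (15 + (-1)**2 + 12*(-1)))**2 = (502 + (15 + 1 - 12))**2 = (502 + 4)**2 = 506**2 = 256036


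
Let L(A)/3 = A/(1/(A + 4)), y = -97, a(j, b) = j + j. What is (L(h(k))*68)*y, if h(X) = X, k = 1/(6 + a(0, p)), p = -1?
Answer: -41225/3 ≈ -13742.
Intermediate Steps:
a(j, b) = 2*j
k = ⅙ (k = 1/(6 + 2*0) = 1/(6 + 0) = 1/6 = ⅙ ≈ 0.16667)
L(A) = 3*A*(4 + A) (L(A) = 3*(A/(1/(A + 4))) = 3*(A/(1/(4 + A))) = 3*(A*(4 + A)) = 3*A*(4 + A))
(L(h(k))*68)*y = ((3*(⅙)*(4 + ⅙))*68)*(-97) = ((3*(⅙)*(25/6))*68)*(-97) = ((25/12)*68)*(-97) = (425/3)*(-97) = -41225/3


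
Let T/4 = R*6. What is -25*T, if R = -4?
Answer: 2400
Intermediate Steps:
T = -96 (T = 4*(-4*6) = 4*(-24) = -96)
-25*T = -25*(-96) = 2400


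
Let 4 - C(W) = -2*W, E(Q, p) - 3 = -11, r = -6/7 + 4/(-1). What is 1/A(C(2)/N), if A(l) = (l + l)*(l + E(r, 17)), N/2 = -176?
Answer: 968/353 ≈ 2.7422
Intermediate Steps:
r = -34/7 (r = -6*⅐ + 4*(-1) = -6/7 - 4 = -34/7 ≈ -4.8571)
E(Q, p) = -8 (E(Q, p) = 3 - 11 = -8)
N = -352 (N = 2*(-176) = -352)
C(W) = 4 + 2*W (C(W) = 4 - (-2)*W = 4 + 2*W)
A(l) = 2*l*(-8 + l) (A(l) = (l + l)*(l - 8) = (2*l)*(-8 + l) = 2*l*(-8 + l))
1/A(C(2)/N) = 1/(2*((4 + 2*2)/(-352))*(-8 + (4 + 2*2)/(-352))) = 1/(2*((4 + 4)*(-1/352))*(-8 + (4 + 4)*(-1/352))) = 1/(2*(8*(-1/352))*(-8 + 8*(-1/352))) = 1/(2*(-1/44)*(-8 - 1/44)) = 1/(2*(-1/44)*(-353/44)) = 1/(353/968) = 968/353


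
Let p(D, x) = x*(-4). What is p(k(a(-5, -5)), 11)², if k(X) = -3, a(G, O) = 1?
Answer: 1936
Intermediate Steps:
p(D, x) = -4*x
p(k(a(-5, -5)), 11)² = (-4*11)² = (-44)² = 1936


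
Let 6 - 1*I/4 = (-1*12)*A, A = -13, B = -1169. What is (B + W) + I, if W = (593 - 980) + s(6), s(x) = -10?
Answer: -2166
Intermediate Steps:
I = -600 (I = 24 - 4*(-1*12)*(-13) = 24 - (-48)*(-13) = 24 - 4*156 = 24 - 624 = -600)
W = -397 (W = (593 - 980) - 10 = -387 - 10 = -397)
(B + W) + I = (-1169 - 397) - 600 = -1566 - 600 = -2166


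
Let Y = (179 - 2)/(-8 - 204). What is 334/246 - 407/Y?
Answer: 1182499/2419 ≈ 488.84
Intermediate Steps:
Y = -177/212 (Y = 177/(-212) = 177*(-1/212) = -177/212 ≈ -0.83491)
334/246 - 407/Y = 334/246 - 407/(-177/212) = 334*(1/246) - 407*(-212/177) = 167/123 + 86284/177 = 1182499/2419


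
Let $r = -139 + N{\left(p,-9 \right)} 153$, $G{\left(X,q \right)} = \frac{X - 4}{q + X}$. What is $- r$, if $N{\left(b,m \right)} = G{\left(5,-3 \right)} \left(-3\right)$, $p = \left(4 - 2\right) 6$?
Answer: $\frac{737}{2} \approx 368.5$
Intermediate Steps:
$G{\left(X,q \right)} = \frac{-4 + X}{X + q}$
$p = 12$ ($p = 2 \cdot 6 = 12$)
$N{\left(b,m \right)} = - \frac{3}{2}$ ($N{\left(b,m \right)} = \frac{-4 + 5}{5 - 3} \left(-3\right) = \frac{1}{2} \cdot 1 \left(-3\right) = \frac{1}{2} \left(-3\right) = - \frac{3}{2}$)
$r = - \frac{737}{2}$ ($r = -139 - \frac{459}{2} = - \frac{737}{2} \approx -368.5$)
$- r = \left(-1\right) \left(- \frac{737}{2}\right) = \frac{737}{2}$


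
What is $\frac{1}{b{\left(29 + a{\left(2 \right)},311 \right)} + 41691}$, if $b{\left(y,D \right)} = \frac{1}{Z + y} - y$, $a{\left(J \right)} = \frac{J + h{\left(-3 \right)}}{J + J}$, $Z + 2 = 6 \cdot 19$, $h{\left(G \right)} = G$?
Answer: $\frac{2252}{93823403} \approx 2.4003 \cdot 10^{-5}$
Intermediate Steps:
$Z = 112$ ($Z = -2 + 6 \cdot 19 = -2 + 114 = 112$)
$a{\left(J \right)} = \frac{-3 + J}{2 J}$ ($a{\left(J \right)} = \frac{J - 3}{J + J} = \frac{-3 + J}{2 J}$)
$b{\left(y,D \right)} = \frac{1}{112 + y} - y$
$\frac{1}{b{\left(29 + a{\left(2 \right)},311 \right)} + 41691} = \frac{1}{\frac{1 - \left(29 + \frac{-3 + 2}{2 \cdot 2}\right)^{2} - 112 \left(29 + \frac{-3 + 2}{2 \cdot 2}\right)}{112 + \left(29 + \frac{-3 + 2}{2 \cdot 2}\right)} + 41691} = \frac{1}{\frac{1 - \left(29 + \frac{1}{2} \cdot \frac{1}{2} \left(-1\right)\right)^{2} - 112 \left(29 + \frac{1}{2} \cdot \frac{1}{2} \left(-1\right)\right)}{112 + \left(29 + \frac{1}{2} \cdot \frac{1}{2} \left(-1\right)\right)} + 41691} = \frac{1}{\frac{1 - \left(29 - \frac{1}{4}\right)^{2} - 112 \left(29 - \frac{1}{4}\right)}{112 + \left(29 - \frac{1}{4}\right)} + 41691} = \frac{1}{\frac{1 - \left(\frac{115}{4}\right)^{2} - 3220}{112 + \frac{115}{4}} + 41691} = \frac{1}{\frac{1 - \frac{13225}{16} - 3220}{\frac{563}{4}} + 41691} = \frac{1}{\frac{4 \left(1 - \frac{13225}{16} - 3220\right)}{563} + 41691} = \frac{1}{\frac{4}{563} \left(- \frac{64729}{16}\right) + 41691} = \frac{1}{- \frac{64729}{2252} + 41691} = \frac{1}{\frac{93823403}{2252}} = \frac{2252}{93823403}$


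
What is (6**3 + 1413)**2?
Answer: 2653641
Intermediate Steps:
(6**3 + 1413)**2 = (216 + 1413)**2 = 1629**2 = 2653641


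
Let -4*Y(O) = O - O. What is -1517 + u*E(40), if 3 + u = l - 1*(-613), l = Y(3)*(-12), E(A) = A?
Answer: 22883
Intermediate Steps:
Y(O) = 0 (Y(O) = -(O - O)/4 = -1/4*0 = 0)
l = 0 (l = 0*(-12) = 0)
u = 610 (u = -3 + (0 - 1*(-613)) = -3 + (0 + 613) = -3 + 613 = 610)
-1517 + u*E(40) = -1517 + 610*40 = -1517 + 24400 = 22883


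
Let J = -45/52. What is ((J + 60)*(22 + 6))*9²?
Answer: 1743525/13 ≈ 1.3412e+5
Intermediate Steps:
J = -45/52 (J = -45*1/52 = -45/52 ≈ -0.86539)
((J + 60)*(22 + 6))*9² = ((-45/52 + 60)*(22 + 6))*9² = ((3075/52)*28)*81 = (21525/13)*81 = 1743525/13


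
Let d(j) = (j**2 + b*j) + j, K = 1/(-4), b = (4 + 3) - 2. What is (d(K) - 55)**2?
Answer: 815409/256 ≈ 3185.2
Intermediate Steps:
b = 5 (b = 7 - 2 = 5)
K = -1/4 ≈ -0.25000
d(j) = j**2 + 6*j (d(j) = (j**2 + 5*j) + j = j**2 + 6*j)
(d(K) - 55)**2 = (-(6 - 1/4)/4 - 55)**2 = (-1/4*23/4 - 55)**2 = (-23/16 - 55)**2 = (-903/16)**2 = 815409/256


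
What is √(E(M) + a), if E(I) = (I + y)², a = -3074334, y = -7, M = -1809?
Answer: √223522 ≈ 472.78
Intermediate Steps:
E(I) = (-7 + I)² (E(I) = (I - 7)² = (-7 + I)²)
√(E(M) + a) = √((-7 - 1809)² - 3074334) = √((-1816)² - 3074334) = √(3297856 - 3074334) = √223522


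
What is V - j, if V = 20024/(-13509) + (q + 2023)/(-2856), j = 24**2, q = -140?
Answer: -1062175595/1837224 ≈ -578.14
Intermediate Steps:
j = 576
V = -3934571/1837224 (V = 20024/(-13509) + (-140 + 2023)/(-2856) = 20024*(-1/13509) + 1883*(-1/2856) = -20024/13509 - 269/408 = -3934571/1837224 ≈ -2.1416)
V - j = -3934571/1837224 - 1*576 = -3934571/1837224 - 576 = -1062175595/1837224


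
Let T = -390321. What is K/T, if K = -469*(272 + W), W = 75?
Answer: 162743/390321 ≈ 0.41695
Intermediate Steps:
K = -162743 (K = -469*(272 + 75) = -469*347 = -162743)
K/T = -162743/(-390321) = -162743*(-1/390321) = 162743/390321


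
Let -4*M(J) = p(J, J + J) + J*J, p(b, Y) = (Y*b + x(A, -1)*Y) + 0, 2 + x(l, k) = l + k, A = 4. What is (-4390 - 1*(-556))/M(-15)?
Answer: 5112/215 ≈ 23.777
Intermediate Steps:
x(l, k) = -2 + k + l (x(l, k) = -2 + (l + k) = -2 + (k + l) = -2 + k + l)
p(b, Y) = Y + Y*b (p(b, Y) = (Y*b + (-2 - 1 + 4)*Y) + 0 = (Y*b + 1*Y) + 0 = (Y*b + Y) + 0 = (Y + Y*b) + 0 = Y + Y*b)
M(J) = -J**2/4 - J*(1 + J)/2 (M(J) = -((J + J)*(1 + J) + J*J)/4 = -((2*J)*(1 + J) + J**2)/4 = -(2*J*(1 + J) + J**2)/4 = -(J**2 + 2*J*(1 + J))/4 = -J**2/4 - J*(1 + J)/2)
(-4390 - 1*(-556))/M(-15) = (-4390 - 1*(-556))/(((1/4)*(-15)*(-2 - 3*(-15)))) = (-4390 + 556)/(((1/4)*(-15)*(-2 + 45))) = -3834/((1/4)*(-15)*43) = -3834/(-645/4) = -3834*(-4/645) = 5112/215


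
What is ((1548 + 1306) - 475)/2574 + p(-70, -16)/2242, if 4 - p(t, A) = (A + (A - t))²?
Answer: 20861/73986 ≈ 0.28196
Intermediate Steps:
p(t, A) = 4 - (-t + 2*A)² (p(t, A) = 4 - (A + (A - t))² = 4 - (-t + 2*A)²)
((1548 + 1306) - 475)/2574 + p(-70, -16)/2242 = ((1548 + 1306) - 475)/2574 + (4 - (-1*(-70) + 2*(-16))²)/2242 = (2854 - 475)*(1/2574) + (4 - (70 - 32)²)*(1/2242) = 2379*(1/2574) + (4 - 1*38²)*(1/2242) = 61/66 + (4 - 1*1444)*(1/2242) = 61/66 + (4 - 1444)*(1/2242) = 61/66 - 1440*1/2242 = 61/66 - 720/1121 = 20861/73986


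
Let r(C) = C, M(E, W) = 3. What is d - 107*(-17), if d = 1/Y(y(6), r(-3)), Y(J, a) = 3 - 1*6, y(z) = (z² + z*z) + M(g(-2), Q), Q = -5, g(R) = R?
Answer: 5456/3 ≈ 1818.7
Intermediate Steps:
y(z) = 3 + 2*z² (y(z) = (z² + z*z) + 3 = (z² + z²) + 3 = 2*z² + 3 = 3 + 2*z²)
Y(J, a) = -3 (Y(J, a) = 3 - 6 = -3)
d = -⅓ (d = 1/(-3) = -⅓ ≈ -0.33333)
d - 107*(-17) = -⅓ - 107*(-17) = -⅓ + 1819 = 5456/3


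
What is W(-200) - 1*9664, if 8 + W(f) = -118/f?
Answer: -967141/100 ≈ -9671.4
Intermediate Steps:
W(f) = -8 - 118/f
W(-200) - 1*9664 = (-8 - 118/(-200)) - 1*9664 = (-8 - 118*(-1/200)) - 9664 = (-8 + 59/100) - 9664 = -741/100 - 9664 = -967141/100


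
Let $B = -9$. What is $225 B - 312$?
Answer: $-2337$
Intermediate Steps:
$225 B - 312 = 225 \left(-9\right) - 312 = -2025 - 312 = -2337$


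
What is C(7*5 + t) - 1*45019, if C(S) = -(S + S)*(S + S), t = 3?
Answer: -50795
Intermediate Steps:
C(S) = -4*S**2 (C(S) = -2*S*2*S = -4*S**2)
C(7*5 + t) - 1*45019 = -4*(7*5 + 3)**2 - 1*45019 = -4*(35 + 3)**2 - 45019 = -4*38**2 - 45019 = -4*1444 - 45019 = -5776 - 45019 = -50795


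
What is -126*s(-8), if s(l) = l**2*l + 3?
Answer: 64134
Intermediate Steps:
s(l) = 3 + l**3 (s(l) = l**3 + 3 = 3 + l**3)
-126*s(-8) = -126*(3 + (-8)**3) = -126*(3 - 512) = -126*(-509) = 64134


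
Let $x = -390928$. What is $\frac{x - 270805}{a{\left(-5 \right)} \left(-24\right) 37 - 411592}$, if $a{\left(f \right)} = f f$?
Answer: $\frac{661733}{433792} \approx 1.5255$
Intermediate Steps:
$a{\left(f \right)} = f^{2}$
$\frac{x - 270805}{a{\left(-5 \right)} \left(-24\right) 37 - 411592} = \frac{-390928 - 270805}{\left(-5\right)^{2} \left(-24\right) 37 - 411592} = - \frac{661733}{25 \left(-24\right) 37 - 411592} = - \frac{661733}{\left(-600\right) 37 - 411592} = - \frac{661733}{-22200 - 411592} = - \frac{661733}{-433792} = \left(-661733\right) \left(- \frac{1}{433792}\right) = \frac{661733}{433792}$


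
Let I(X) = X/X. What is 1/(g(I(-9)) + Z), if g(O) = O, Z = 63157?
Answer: 1/63158 ≈ 1.5833e-5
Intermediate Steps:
I(X) = 1
1/(g(I(-9)) + Z) = 1/(1 + 63157) = 1/63158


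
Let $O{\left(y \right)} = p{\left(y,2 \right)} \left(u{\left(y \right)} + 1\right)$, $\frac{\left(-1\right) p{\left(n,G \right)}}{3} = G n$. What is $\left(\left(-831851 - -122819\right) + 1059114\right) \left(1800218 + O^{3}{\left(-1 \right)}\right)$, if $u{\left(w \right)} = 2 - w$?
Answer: $635063451444$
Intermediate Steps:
$p{\left(n,G \right)} = - 3 G n$
$O{\left(y \right)} = - 6 y \left(3 - y\right)$ ($O{\left(y \right)} = \left(-3\right) 2 y \left(\left(2 - y\right) + 1\right) = - 6 y \left(3 - y\right)$)
$\left(\left(-831851 - -122819\right) + 1059114\right) \left(1800218 + O^{3}{\left(-1 \right)}\right) = \left(\left(-831851 - -122819\right) + 1059114\right) \left(1800218 + \left(6 \left(-1\right) \left(-3 - 1\right)\right)^{3}\right) = \left(\left(-831851 + 122819\right) + 1059114\right) \left(1800218 + \left(6 \left(-1\right) \left(-4\right)\right)^{3}\right) = \left(-709032 + 1059114\right) \left(1800218 + 24^{3}\right) = 350082 \left(1800218 + 13824\right) = 350082 \cdot 1814042 = 635063451444$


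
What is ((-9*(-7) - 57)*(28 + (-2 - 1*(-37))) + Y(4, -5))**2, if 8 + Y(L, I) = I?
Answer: 133225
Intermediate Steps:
Y(L, I) = -8 + I
((-9*(-7) - 57)*(28 + (-2 - 1*(-37))) + Y(4, -5))**2 = ((-9*(-7) - 57)*(28 + (-2 - 1*(-37))) + (-8 - 5))**2 = ((63 - 57)*(28 + (-2 + 37)) - 13)**2 = (6*(28 + 35) - 13)**2 = (6*63 - 13)**2 = (378 - 13)**2 = 365**2 = 133225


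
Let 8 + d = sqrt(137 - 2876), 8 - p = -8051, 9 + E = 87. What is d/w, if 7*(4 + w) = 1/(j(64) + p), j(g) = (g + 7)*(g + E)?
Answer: 1015896/507947 - 126987*I*sqrt(2739)/507947 ≈ 2.0 - 13.084*I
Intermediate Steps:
E = 78 (E = -9 + 87 = 78)
j(g) = (7 + g)*(78 + g) (j(g) = (g + 7)*(g + 78) = (7 + g)*(78 + g))
p = 8059 (p = 8 - 1*(-8051) = 8 + 8051 = 8059)
d = -8 + I*sqrt(2739) (d = -8 + sqrt(137 - 2876) = -8 + sqrt(-2739) = -8 + I*sqrt(2739) ≈ -8.0 + 52.335*I)
w = -507947/126987 (w = -4 + 1/(7*((546 + 64**2 + 85*64) + 8059)) = -4 + 1/(7*((546 + 4096 + 5440) + 8059)) = -4 + 1/(7*(10082 + 8059)) = -4 + (1/7)/18141 = -4 + (1/7)*(1/18141) = -4 + 1/126987 = -507947/126987 ≈ -4.0000)
d/w = (-8 + I*sqrt(2739))/(-507947/126987) = (-8 + I*sqrt(2739))*(-126987/507947) = 1015896/507947 - 126987*I*sqrt(2739)/507947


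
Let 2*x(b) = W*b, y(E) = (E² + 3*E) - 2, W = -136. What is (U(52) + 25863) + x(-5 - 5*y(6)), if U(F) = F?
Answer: 43935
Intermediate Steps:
y(E) = -2 + E² + 3*E
x(b) = -68*b (x(b) = (-136*b)/2 = -68*b)
(U(52) + 25863) + x(-5 - 5*y(6)) = (52 + 25863) - 68*(-5 - 5*(-2 + 6² + 3*6)) = 25915 - 68*(-5 - 5*(-2 + 36 + 18)) = 25915 - 68*(-5 - 5*52) = 25915 - 68*(-5 - 260) = 25915 - 68*(-265) = 25915 + 18020 = 43935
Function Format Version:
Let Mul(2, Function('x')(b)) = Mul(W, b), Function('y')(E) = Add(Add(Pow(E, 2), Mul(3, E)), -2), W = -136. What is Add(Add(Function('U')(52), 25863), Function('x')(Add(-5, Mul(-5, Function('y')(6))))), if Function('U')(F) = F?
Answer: 43935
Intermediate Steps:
Function('y')(E) = Add(-2, Pow(E, 2), Mul(3, E))
Function('x')(b) = Mul(-68, b) (Function('x')(b) = Mul(Rational(1, 2), Mul(-136, b)) = Mul(-68, b))
Add(Add(Function('U')(52), 25863), Function('x')(Add(-5, Mul(-5, Function('y')(6))))) = Add(Add(52, 25863), Mul(-68, Add(-5, Mul(-5, Add(-2, Pow(6, 2), Mul(3, 6)))))) = Add(25915, Mul(-68, Add(-5, Mul(-5, Add(-2, 36, 18))))) = Add(25915, Mul(-68, Add(-5, Mul(-5, 52)))) = Add(25915, Mul(-68, Add(-5, -260))) = Add(25915, Mul(-68, -265)) = Add(25915, 18020) = 43935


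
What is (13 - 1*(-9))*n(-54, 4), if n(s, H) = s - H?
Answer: -1276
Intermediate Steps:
(13 - 1*(-9))*n(-54, 4) = (13 - 1*(-9))*(-54 - 1*4) = (13 + 9)*(-54 - 4) = 22*(-58) = -1276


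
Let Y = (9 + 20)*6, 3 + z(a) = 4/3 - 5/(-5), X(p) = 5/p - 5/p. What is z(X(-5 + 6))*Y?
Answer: -116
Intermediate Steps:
X(p) = 0
z(a) = -⅔ (z(a) = -3 + (4/3 - 5/(-5)) = -3 + (4*(⅓) - 5*(-⅕)) = -3 + (4/3 + 1) = -3 + 7/3 = -⅔)
Y = 174 (Y = 29*6 = 174)
z(X(-5 + 6))*Y = -⅔*174 = -116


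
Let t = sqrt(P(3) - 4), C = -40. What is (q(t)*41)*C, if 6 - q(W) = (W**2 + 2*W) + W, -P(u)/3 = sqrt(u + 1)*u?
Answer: -45920 + 4920*I*sqrt(22) ≈ -45920.0 + 23077.0*I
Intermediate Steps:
P(u) = -3*u*sqrt(1 + u) (P(u) = -3*sqrt(u + 1)*u = -3*sqrt(1 + u)*u = -3*u*sqrt(1 + u))
t = I*sqrt(22) (t = sqrt(-3*3*sqrt(1 + 3) - 4) = sqrt(-3*3*sqrt(4) - 4) = sqrt(-3*3*2 - 4) = sqrt(-18 - 4) = sqrt(-22) = I*sqrt(22) ≈ 4.6904*I)
q(W) = 6 - W**2 - 3*W (q(W) = 6 - ((W**2 + 2*W) + W) = 6 - (W**2 + 3*W) = 6 + (-W**2 - 3*W) = 6 - W**2 - 3*W)
(q(t)*41)*C = ((6 - (I*sqrt(22))**2 - 3*I*sqrt(22))*41)*(-40) = ((6 - 1*(-22) - 3*I*sqrt(22))*41)*(-40) = ((6 + 22 - 3*I*sqrt(22))*41)*(-40) = ((28 - 3*I*sqrt(22))*41)*(-40) = (1148 - 123*I*sqrt(22))*(-40) = -45920 + 4920*I*sqrt(22)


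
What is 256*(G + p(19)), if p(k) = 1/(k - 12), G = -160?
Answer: -286464/7 ≈ -40923.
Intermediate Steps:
p(k) = 1/(-12 + k)
256*(G + p(19)) = 256*(-160 + 1/(-12 + 19)) = 256*(-160 + 1/7) = 256*(-160 + ⅐) = 256*(-1119/7) = -286464/7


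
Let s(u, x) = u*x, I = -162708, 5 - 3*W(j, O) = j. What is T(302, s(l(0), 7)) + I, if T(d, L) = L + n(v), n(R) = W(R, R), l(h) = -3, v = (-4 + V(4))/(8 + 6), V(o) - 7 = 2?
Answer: -6834553/42 ≈ -1.6273e+5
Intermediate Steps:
V(o) = 9 (V(o) = 7 + 2 = 9)
W(j, O) = 5/3 - j/3
v = 5/14 (v = (-4 + 9)/(8 + 6) = 5/14 ≈ 0.35714)
n(R) = 5/3 - R/3
T(d, L) = 65/42 + L (T(d, L) = L + (5/3 - 1/3*5/14) = L + (5/3 - 5/42) = L + 65/42 = 65/42 + L)
T(302, s(l(0), 7)) + I = (65/42 - 3*7) - 162708 = (65/42 - 21) - 162708 = -817/42 - 162708 = -6834553/42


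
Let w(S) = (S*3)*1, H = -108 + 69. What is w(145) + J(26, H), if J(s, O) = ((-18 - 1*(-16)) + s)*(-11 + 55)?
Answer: 1491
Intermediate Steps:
H = -39
w(S) = 3*S (w(S) = (3*S)*1 = 3*S)
J(s, O) = -88 + 44*s (J(s, O) = ((-18 + 16) + s)*44 = (-2 + s)*44 = -88 + 44*s)
w(145) + J(26, H) = 3*145 + (-88 + 44*26) = 435 + (-88 + 1144) = 435 + 1056 = 1491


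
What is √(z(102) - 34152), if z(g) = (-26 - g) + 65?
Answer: I*√34215 ≈ 184.97*I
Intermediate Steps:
z(g) = 39 - g
√(z(102) - 34152) = √((39 - 1*102) - 34152) = √((39 - 102) - 34152) = √(-63 - 34152) = √(-34215) = I*√34215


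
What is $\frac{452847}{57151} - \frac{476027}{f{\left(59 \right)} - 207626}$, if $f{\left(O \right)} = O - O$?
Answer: $\frac{121228230299}{11866033526} \approx 10.216$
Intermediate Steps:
$f{\left(O \right)} = 0$
$\frac{452847}{57151} - \frac{476027}{f{\left(59 \right)} - 207626} = \frac{452847}{57151} - \frac{476027}{0 - 207626} = 452847 \cdot \frac{1}{57151} - \frac{476027}{-207626} = \frac{452847}{57151} - - \frac{476027}{207626} = \frac{452847}{57151} + \frac{476027}{207626} = \frac{121228230299}{11866033526}$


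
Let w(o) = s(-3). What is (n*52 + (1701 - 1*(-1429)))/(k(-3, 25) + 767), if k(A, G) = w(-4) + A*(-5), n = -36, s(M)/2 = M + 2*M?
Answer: 629/382 ≈ 1.6466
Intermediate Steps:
s(M) = 6*M (s(M) = 2*(M + 2*M) = 2*(3*M) = 6*M)
w(o) = -18 (w(o) = 6*(-3) = -18)
k(A, G) = -18 - 5*A (k(A, G) = -18 + A*(-5) = -18 - 5*A)
(n*52 + (1701 - 1*(-1429)))/(k(-3, 25) + 767) = (-36*52 + (1701 - 1*(-1429)))/((-18 - 5*(-3)) + 767) = (-1872 + (1701 + 1429))/((-18 + 15) + 767) = (-1872 + 3130)/(-3 + 767) = 1258/764 = 1258*(1/764) = 629/382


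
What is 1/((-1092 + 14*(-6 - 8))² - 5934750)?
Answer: -1/4275806 ≈ -2.3387e-7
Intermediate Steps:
1/((-1092 + 14*(-6 - 8))² - 5934750) = 1/((-1092 + 14*(-14))² - 5934750) = 1/((-1092 - 196)² - 5934750) = 1/((-1288)² - 5934750) = 1/(1658944 - 5934750) = 1/(-4275806) = -1/4275806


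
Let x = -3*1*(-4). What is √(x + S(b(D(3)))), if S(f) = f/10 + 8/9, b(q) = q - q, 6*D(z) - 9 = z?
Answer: 2*√29/3 ≈ 3.5901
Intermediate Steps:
D(z) = 3/2 + z/6
b(q) = 0
S(f) = 8/9 + f/10 (S(f) = f*(⅒) + 8*(⅑) = f/10 + 8/9 = 8/9 + f/10)
x = 12 (x = -3*(-4) = 12)
√(x + S(b(D(3)))) = √(12 + (8/9 + (⅒)*0)) = √(12 + (8/9 + 0)) = √(12 + 8/9) = √(116/9) = 2*√29/3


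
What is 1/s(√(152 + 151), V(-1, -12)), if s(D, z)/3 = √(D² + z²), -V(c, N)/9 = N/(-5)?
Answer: 5*√159/5247 ≈ 0.012016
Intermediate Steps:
V(c, N) = 9*N/5 (V(c, N) = -9*N/(-5) = -9*N*(-1)/5 = -(-9)*N/5 = 9*N/5)
s(D, z) = 3*√(D² + z²)
1/s(√(152 + 151), V(-1, -12)) = 1/(3*√((√(152 + 151))² + ((9/5)*(-12))²)) = 1/(3*√((√303)² + (-108/5)²)) = 1/(3*√(303 + 11664/25)) = 1/(3*√(19239/25)) = 1/(3*(11*√159/5)) = 1/(33*√159/5) = 5*√159/5247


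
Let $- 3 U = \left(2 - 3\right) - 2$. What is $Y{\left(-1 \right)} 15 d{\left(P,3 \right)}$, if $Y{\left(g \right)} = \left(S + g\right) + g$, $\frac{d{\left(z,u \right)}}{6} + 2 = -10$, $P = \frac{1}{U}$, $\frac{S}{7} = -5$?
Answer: $39960$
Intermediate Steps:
$S = -35$ ($S = 7 \left(-5\right) = -35$)
$U = 1$ ($U = - \frac{\left(2 - 3\right) - 2}{3} = - \frac{-1 - 2}{3} = \left(- \frac{1}{3}\right) \left(-3\right) = 1$)
$P = 1$ ($P = 1^{-1} = 1$)
$d{\left(z,u \right)} = -72$ ($d{\left(z,u \right)} = -12 + 6 \left(-10\right) = -12 - 60 = -72$)
$Y{\left(g \right)} = -35 + 2 g$ ($Y{\left(g \right)} = \left(-35 + g\right) + g = -35 + 2 g$)
$Y{\left(-1 \right)} 15 d{\left(P,3 \right)} = \left(-35 + 2 \left(-1\right)\right) 15 \left(-72\right) = \left(-35 - 2\right) 15 \left(-72\right) = \left(-37\right) 15 \left(-72\right) = \left(-555\right) \left(-72\right) = 39960$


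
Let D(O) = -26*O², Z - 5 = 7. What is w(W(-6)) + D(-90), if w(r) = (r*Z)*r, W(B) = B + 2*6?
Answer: -210168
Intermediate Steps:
Z = 12 (Z = 5 + 7 = 12)
W(B) = 12 + B (W(B) = B + 12 = 12 + B)
w(r) = 12*r² (w(r) = (r*12)*r = (12*r)*r = 12*r²)
w(W(-6)) + D(-90) = 12*(12 - 6)² - 26*(-90)² = 12*6² - 26*8100 = 12*36 - 210600 = 432 - 210600 = -210168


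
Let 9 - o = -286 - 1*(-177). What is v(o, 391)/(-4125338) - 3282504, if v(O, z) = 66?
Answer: -6770719243209/2062669 ≈ -3.2825e+6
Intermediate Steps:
o = 118 (o = 9 - (-286 - 1*(-177)) = 9 - (-286 + 177) = 9 - 1*(-109) = 9 + 109 = 118)
v(o, 391)/(-4125338) - 3282504 = 66/(-4125338) - 3282504 = 66*(-1/4125338) - 3282504 = -33/2062669 - 3282504 = -6770719243209/2062669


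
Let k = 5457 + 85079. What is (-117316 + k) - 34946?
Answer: -61726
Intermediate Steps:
k = 90536
(-117316 + k) - 34946 = (-117316 + 90536) - 34946 = -26780 - 34946 = -61726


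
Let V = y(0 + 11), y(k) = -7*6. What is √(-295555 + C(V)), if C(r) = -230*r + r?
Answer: I*√285937 ≈ 534.73*I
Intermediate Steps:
y(k) = -42
V = -42
C(r) = -229*r
√(-295555 + C(V)) = √(-295555 - 229*(-42)) = √(-295555 + 9618) = √(-285937) = I*√285937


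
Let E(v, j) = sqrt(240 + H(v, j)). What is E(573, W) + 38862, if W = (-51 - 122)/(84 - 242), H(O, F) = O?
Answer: 38862 + sqrt(813) ≈ 38891.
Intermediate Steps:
W = 173/158 (W = -173/(-158) = -173*(-1/158) = 173/158 ≈ 1.0949)
E(v, j) = sqrt(240 + v)
E(573, W) + 38862 = sqrt(240 + 573) + 38862 = sqrt(813) + 38862 = 38862 + sqrt(813)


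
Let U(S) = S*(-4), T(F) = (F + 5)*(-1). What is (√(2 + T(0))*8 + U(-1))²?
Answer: -176 + 64*I*√3 ≈ -176.0 + 110.85*I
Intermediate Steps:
T(F) = -5 - F (T(F) = (5 + F)*(-1) = -5 - F)
U(S) = -4*S
(√(2 + T(0))*8 + U(-1))² = (√(2 + (-5 - 1*0))*8 - 4*(-1))² = (√(2 + (-5 + 0))*8 + 4)² = (√(2 - 5)*8 + 4)² = (√(-3)*8 + 4)² = ((I*√3)*8 + 4)² = (8*I*√3 + 4)² = (4 + 8*I*√3)²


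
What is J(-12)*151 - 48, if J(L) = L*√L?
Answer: -48 - 3624*I*√3 ≈ -48.0 - 6277.0*I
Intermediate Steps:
J(L) = L^(3/2)
J(-12)*151 - 48 = (-12)^(3/2)*151 - 48 = -24*I*√3*151 - 48 = -3624*I*√3 - 48 = -48 - 3624*I*√3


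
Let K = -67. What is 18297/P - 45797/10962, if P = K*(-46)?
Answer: 14856340/8446221 ≈ 1.7589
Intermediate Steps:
P = 3082 (P = -67*(-46) = 3082)
18297/P - 45797/10962 = 18297/3082 - 45797/10962 = 14856340/8446221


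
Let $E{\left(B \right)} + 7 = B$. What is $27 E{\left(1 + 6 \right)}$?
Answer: $0$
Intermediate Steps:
$E{\left(B \right)} = -7 + B$
$27 E{\left(1 + 6 \right)} = 27 \left(-7 + \left(1 + 6\right)\right) = 27 \left(-7 + 7\right) = 27 \cdot 0 = 0$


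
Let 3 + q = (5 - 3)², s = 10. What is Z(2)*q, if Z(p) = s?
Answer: 10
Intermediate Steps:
Z(p) = 10
q = 1 (q = -3 + (5 - 3)² = -3 + 2² = -3 + 4 = 1)
Z(2)*q = 10*1 = 10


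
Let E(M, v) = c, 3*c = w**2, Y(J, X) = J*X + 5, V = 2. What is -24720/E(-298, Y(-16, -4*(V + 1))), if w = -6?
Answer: -2060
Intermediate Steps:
Y(J, X) = 5 + J*X
c = 12 (c = (1/3)*(-6)**2 = (1/3)*36 = 12)
E(M, v) = 12
-24720/E(-298, Y(-16, -4*(V + 1))) = -24720/12 = -24720*1/12 = -2060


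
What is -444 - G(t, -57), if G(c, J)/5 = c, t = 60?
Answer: -744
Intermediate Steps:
G(c, J) = 5*c
-444 - G(t, -57) = -444 - 5*60 = -444 - 1*300 = -444 - 300 = -744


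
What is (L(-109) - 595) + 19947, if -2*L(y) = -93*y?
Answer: 28567/2 ≈ 14284.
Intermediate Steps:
L(y) = 93*y/2 (L(y) = -(-93)*y/2 = 93*y/2)
(L(-109) - 595) + 19947 = ((93/2)*(-109) - 595) + 19947 = (-10137/2 - 595) + 19947 = -11327/2 + 19947 = 28567/2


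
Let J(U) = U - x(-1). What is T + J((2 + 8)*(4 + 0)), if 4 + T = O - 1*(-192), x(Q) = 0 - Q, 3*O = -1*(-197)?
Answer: 878/3 ≈ 292.67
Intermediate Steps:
O = 197/3 (O = (-1*(-197))/3 = (⅓)*197 = 197/3 ≈ 65.667)
x(Q) = -Q
J(U) = -1 + U (J(U) = U - (-1)*(-1) = U - 1*1 = U - 1 = -1 + U)
T = 761/3 (T = -4 + (197/3 - 1*(-192)) = -4 + (197/3 + 192) = -4 + 773/3 = 761/3 ≈ 253.67)
T + J((2 + 8)*(4 + 0)) = 761/3 + (-1 + (2 + 8)*(4 + 0)) = 761/3 + (-1 + 10*4) = 761/3 + (-1 + 40) = 761/3 + 39 = 878/3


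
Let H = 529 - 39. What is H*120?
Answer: 58800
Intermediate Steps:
H = 490
H*120 = 490*120 = 58800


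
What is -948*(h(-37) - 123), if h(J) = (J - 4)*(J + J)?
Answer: -2759628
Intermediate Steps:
h(J) = 2*J*(-4 + J) (h(J) = (-4 + J)*(2*J) = 2*J*(-4 + J))
-948*(h(-37) - 123) = -948*(2*(-37)*(-4 - 37) - 123) = -948*(2*(-37)*(-41) - 123) = -948*(3034 - 123) = -948*2911 = -2759628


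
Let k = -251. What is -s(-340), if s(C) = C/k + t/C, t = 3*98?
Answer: -20903/42670 ≈ -0.48988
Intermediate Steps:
t = 294
s(C) = 294/C - C/251 (s(C) = C/(-251) + 294/C = C*(-1/251) + 294/C = -C/251 + 294/C = 294/C - C/251)
-s(-340) = -(294/(-340) - 1/251*(-340)) = -(294*(-1/340) + 340/251) = -(-147/170 + 340/251) = -1*20903/42670 = -20903/42670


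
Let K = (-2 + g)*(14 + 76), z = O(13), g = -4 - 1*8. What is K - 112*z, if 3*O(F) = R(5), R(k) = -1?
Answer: -3668/3 ≈ -1222.7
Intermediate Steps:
g = -12 (g = -4 - 8 = -12)
O(F) = -1/3 (O(F) = (1/3)*(-1) = -1/3)
z = -1/3 ≈ -0.33333
K = -1260 (K = (-2 - 12)*(14 + 76) = -14*90 = -1260)
K - 112*z = -1260 - 112*(-1/3) = -1260 + 112/3 = -3668/3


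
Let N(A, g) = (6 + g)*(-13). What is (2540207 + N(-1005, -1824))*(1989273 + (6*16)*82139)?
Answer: 25316947923897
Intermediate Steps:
N(A, g) = -78 - 13*g
(2540207 + N(-1005, -1824))*(1989273 + (6*16)*82139) = (2540207 + (-78 - 13*(-1824)))*(1989273 + (6*16)*82139) = (2540207 + (-78 + 23712))*(1989273 + 96*82139) = (2540207 + 23634)*(1989273 + 7885344) = 2563841*9874617 = 25316947923897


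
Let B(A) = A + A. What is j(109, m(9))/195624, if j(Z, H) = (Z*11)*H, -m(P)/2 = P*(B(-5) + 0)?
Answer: 545/494 ≈ 1.1032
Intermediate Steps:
B(A) = 2*A
m(P) = 20*P (m(P) = -2*P*(2*(-5) + 0) = -2*P*(-10 + 0) = -2*P*(-10) = -(-20)*P = 20*P)
j(Z, H) = 11*H*Z (j(Z, H) = (11*Z)*H = 11*H*Z)
j(109, m(9))/195624 = (11*(20*9)*109)/195624 = (11*180*109)*(1/195624) = 215820*(1/195624) = 545/494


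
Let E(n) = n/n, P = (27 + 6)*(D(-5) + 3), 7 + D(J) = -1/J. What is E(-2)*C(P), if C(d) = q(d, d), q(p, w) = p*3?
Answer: -1881/5 ≈ -376.20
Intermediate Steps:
D(J) = -7 - 1/J
P = -627/5 (P = (27 + 6)*((-7 - 1/(-5)) + 3) = 33*((-7 - 1*(-⅕)) + 3) = 33*((-7 + ⅕) + 3) = 33*(-34/5 + 3) = 33*(-19/5) = -627/5 ≈ -125.40)
E(n) = 1
q(p, w) = 3*p
C(d) = 3*d
E(-2)*C(P) = 1*(3*(-627/5)) = 1*(-1881/5) = -1881/5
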